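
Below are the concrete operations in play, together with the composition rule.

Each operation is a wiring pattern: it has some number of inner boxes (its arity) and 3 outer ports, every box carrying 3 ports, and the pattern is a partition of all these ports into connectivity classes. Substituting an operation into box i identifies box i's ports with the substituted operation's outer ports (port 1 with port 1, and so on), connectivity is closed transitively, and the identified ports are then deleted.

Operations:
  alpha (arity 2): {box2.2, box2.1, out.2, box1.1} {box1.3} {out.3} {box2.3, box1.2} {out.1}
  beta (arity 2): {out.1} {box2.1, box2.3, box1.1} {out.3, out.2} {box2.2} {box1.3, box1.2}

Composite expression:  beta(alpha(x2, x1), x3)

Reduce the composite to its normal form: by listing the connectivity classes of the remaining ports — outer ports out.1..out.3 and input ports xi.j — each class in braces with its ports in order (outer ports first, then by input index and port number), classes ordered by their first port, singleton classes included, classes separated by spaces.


{out.1} {out.2, out.3} {x1.1, x1.2, x2.1} {x1.3, x2.2} {x2.3} {x3.1, x3.3} {x3.2}

Connectivity passes through glued beta-boundaries; trace each wire chain.
through alpha, on inputs (x2, x1): {out.1} {out.2, x1.1, x1.2, x2.1} {out.3} {x1.3, x2.2} {x2.3} (out.j = stage outer ports)
through beta, on inputs (x2, x1, x3): {out.1} {out.2, out.3} {x1.1, x1.2, x2.1} {x1.3, x2.2} {x2.3} {x3.1, x3.3} {x3.2} (out.j = stage outer ports)


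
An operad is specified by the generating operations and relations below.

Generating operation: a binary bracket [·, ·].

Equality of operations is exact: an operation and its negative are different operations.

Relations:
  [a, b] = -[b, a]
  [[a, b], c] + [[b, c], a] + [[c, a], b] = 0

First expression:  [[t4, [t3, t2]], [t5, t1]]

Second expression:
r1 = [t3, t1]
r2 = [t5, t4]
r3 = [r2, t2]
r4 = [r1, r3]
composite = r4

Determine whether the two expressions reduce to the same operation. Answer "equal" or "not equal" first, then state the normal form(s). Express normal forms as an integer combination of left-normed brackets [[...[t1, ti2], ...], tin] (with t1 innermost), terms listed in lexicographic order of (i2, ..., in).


not equal; first: [[[[t1, t5], t2], t3], t4] - [[[[t1, t5], t3], t2], t4] - [[[[t1, t5], t4], t2], t3] + [[[[t1, t5], t4], t3], t2]; second: -[[[[t1, t3], t2], t4], t5] + [[[[t1, t3], t2], t5], t4] + [[[[t1, t3], t4], t5], t2] - [[[[t1, t3], t5], t4], t2]

Normal form of the first expression: [[[[t1, t5], t2], t3], t4] - [[[[t1, t5], t3], t2], t4] - [[[[t1, t5], t4], t2], t3] + [[[[t1, t5], t4], t3], t2]
Normal form of the second expression: -[[[[t1, t3], t2], t4], t5] + [[[[t1, t3], t2], t5], t4] + [[[[t1, t3], t4], t5], t2] - [[[[t1, t3], t5], t4], t2]
Distinct normal forms: not equal.


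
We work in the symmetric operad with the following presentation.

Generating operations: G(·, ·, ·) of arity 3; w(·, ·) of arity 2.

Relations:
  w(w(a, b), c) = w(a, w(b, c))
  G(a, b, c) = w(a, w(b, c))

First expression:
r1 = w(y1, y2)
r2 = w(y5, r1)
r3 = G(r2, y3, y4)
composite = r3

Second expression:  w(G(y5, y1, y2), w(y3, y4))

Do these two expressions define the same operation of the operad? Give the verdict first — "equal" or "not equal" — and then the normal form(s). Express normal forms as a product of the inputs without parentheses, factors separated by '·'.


Normal form of the first expression: y5 · y1 · y2 · y3 · y4
Normal form of the second expression: y5 · y1 · y2 · y3 · y4
Identical normal forms: equal.

equal; the common form is y5 · y1 · y2 · y3 · y4


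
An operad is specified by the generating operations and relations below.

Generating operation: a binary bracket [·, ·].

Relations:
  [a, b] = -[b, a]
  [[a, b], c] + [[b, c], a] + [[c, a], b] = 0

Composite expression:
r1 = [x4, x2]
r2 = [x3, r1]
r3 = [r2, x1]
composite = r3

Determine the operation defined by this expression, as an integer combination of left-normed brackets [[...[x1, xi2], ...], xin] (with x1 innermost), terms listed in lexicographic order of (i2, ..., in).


A multilinear Lie element is pinned by x1-initial words (x1 innermost).
Composite bracket: [[x3, [x4, x2]], x1]
The bracket unfolds into 8 signed words via [a, b] = ab - ba (2^3 = 8).
Words beginning with x1 determine it all:
  from x1x2x4x3, sign -1: term -[[[x1, x2], x4], x3]
  from x1x3x2x4, sign +1: term +[[[x1, x3], x2], x4]
  from x1x3x4x2, sign -1: term -[[[x1, x3], x4], x2]
  from x1x4x2x3, sign +1: term +[[[x1, x4], x2], x3]

-[[[x1, x2], x4], x3] + [[[x1, x3], x2], x4] - [[[x1, x3], x4], x2] + [[[x1, x4], x2], x3]


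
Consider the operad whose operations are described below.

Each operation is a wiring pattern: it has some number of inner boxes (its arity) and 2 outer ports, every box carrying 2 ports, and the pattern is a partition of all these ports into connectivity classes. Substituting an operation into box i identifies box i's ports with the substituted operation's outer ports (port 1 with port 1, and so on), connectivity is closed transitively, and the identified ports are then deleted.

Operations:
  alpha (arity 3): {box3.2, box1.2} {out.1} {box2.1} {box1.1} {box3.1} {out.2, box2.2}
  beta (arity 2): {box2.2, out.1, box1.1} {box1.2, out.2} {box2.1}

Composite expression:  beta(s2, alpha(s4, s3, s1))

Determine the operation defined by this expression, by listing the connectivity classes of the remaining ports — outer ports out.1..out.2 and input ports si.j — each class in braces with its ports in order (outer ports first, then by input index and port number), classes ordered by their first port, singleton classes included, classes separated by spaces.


{out.1, s2.1, s3.2} {out.2, s2.2} {s1.1} {s1.2, s4.2} {s3.1} {s4.1}

Treat the ports identified at beta as solder joints: merge, then drop.
alpha over (s4, s3, s1) gives {out.1} {out.2, s3.2} {s1.1} {s1.2, s4.2} {s3.1} {s4.1}, out.j being that stage's outer ports
beta over (s2, s4, s3, s1) gives {out.1, s2.1, s3.2} {out.2, s2.2} {s1.1} {s1.2, s4.2} {s3.1} {s4.1}, out.j being that stage's outer ports


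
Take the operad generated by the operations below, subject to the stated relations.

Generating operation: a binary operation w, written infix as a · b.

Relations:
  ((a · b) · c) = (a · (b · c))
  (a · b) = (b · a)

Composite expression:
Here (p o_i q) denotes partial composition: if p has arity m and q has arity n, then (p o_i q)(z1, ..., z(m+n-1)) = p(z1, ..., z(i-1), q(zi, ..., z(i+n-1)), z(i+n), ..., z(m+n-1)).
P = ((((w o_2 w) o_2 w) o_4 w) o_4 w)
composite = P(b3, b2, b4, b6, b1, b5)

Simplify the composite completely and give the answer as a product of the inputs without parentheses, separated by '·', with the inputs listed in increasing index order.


Reordering under w is free, so list the b-inputs canonically.
(b2 · b4) flattens to b2 · b4
(b6 · b1) flattens to b6 · b1
((b6 · b1) · b5) flattens to b6 · b1 · b5
((b2 · b4) · ((b6 · b1) · b5)) flattens to b2 · b4 · b6 · b1 · b5
(b3 · ((b2 · b4) · ((b6 · b1) · b5))) flattens to b3 · b2 · b4 · b6 · b1 · b5
putting the inputs in ascending order: b1 · b2 · b3 · b4 · b5 · b6

b1 · b2 · b3 · b4 · b5 · b6


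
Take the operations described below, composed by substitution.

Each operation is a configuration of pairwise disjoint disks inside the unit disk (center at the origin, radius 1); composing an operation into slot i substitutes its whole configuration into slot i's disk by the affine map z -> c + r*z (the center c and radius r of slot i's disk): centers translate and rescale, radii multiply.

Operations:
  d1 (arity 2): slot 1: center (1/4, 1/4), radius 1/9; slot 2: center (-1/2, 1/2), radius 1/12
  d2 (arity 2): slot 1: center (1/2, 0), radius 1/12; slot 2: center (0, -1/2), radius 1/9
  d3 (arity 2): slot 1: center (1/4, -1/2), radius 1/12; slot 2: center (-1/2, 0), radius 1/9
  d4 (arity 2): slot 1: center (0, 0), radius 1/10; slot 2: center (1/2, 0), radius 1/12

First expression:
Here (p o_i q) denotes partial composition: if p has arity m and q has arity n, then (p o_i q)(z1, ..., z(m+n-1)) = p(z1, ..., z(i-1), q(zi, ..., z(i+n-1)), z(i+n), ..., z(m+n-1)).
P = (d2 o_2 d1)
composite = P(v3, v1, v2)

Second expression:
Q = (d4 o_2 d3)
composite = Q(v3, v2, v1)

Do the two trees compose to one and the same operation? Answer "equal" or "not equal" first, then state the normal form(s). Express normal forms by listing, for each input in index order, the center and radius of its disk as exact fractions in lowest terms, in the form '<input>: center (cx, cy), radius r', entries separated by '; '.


The first composite normalizes to v1: center (1/36, -17/36), radius 1/81; v2: center (-1/18, -4/9), radius 1/108; v3: center (1/2, 0), radius 1/12
The second composite normalizes to v1: center (11/24, 0), radius 1/108; v2: center (25/48, -1/24), radius 1/144; v3: center (0, 0), radius 1/10
Different reductions; not equal.

not equal; first: v1: center (1/36, -17/36), radius 1/81; v2: center (-1/18, -4/9), radius 1/108; v3: center (1/2, 0), radius 1/12; second: v1: center (11/24, 0), radius 1/108; v2: center (25/48, -1/24), radius 1/144; v3: center (0, 0), radius 1/10


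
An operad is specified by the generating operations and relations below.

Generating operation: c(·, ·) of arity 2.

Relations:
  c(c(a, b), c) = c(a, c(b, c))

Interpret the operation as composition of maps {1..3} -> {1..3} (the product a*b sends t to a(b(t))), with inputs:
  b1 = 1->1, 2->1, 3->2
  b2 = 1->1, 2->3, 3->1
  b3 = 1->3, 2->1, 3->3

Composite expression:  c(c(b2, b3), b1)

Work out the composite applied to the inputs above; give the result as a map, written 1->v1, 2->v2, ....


1->1, 2->1, 3->1


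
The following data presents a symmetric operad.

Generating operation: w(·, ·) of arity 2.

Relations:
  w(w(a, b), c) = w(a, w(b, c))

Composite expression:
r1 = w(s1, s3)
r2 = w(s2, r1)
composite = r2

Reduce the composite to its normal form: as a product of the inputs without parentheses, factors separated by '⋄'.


Every regrouping of w is equal, so read the s-inputs in written order.
w(s1, s3) unparenthesizes to s1 ⋄ s3
w(s2, w(s1, s3)) unparenthesizes to s2 ⋄ s1 ⋄ s3

s2 ⋄ s1 ⋄ s3


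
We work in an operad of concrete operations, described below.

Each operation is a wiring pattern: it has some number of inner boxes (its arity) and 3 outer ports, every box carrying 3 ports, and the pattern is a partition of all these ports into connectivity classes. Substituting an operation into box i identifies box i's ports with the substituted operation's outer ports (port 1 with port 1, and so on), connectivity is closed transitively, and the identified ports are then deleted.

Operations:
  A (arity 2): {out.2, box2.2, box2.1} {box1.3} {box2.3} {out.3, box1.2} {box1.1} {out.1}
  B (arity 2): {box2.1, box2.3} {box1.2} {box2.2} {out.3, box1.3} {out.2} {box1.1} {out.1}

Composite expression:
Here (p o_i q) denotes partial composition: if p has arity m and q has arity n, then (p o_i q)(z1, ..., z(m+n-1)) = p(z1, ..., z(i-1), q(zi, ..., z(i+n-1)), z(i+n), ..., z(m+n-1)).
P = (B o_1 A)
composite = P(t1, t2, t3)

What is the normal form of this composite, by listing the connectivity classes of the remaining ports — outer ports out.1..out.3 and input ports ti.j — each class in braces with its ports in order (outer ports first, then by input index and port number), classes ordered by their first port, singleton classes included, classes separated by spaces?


{out.1} {out.2} {out.3, t1.2} {t1.1} {t1.3} {t2.1, t2.2} {t2.3} {t3.1, t3.3} {t3.2}


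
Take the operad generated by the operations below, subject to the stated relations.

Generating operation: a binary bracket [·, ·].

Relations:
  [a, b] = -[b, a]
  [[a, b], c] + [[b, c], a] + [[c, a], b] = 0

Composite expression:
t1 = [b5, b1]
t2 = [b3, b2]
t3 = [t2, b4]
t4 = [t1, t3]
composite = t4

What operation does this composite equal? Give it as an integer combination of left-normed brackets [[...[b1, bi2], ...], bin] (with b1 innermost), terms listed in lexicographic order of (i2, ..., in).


[[[[b1, b5], b2], b3], b4] - [[[[b1, b5], b3], b2], b4] - [[[[b1, b5], b4], b2], b3] + [[[[b1, b5], b4], b3], b2]

Expand each bracket as ab - ba; the b1-initial words give the coefficients.
Composite bracket: [[b5, b1], [[b3, b2], b4]]
Expanding via [a, b] = ab - ba: 16 signed words (2^4 = 16).
Only words starting with b1 matter:
  b1b5b2b3b4 (sign +1) contributes +[[[[b1, b5], b2], b3], b4]
  b1b5b3b2b4 (sign -1) contributes -[[[[b1, b5], b3], b2], b4]
  b1b5b4b2b3 (sign -1) contributes -[[[[b1, b5], b4], b2], b3]
  b1b5b4b3b2 (sign +1) contributes +[[[[b1, b5], b4], b3], b2]


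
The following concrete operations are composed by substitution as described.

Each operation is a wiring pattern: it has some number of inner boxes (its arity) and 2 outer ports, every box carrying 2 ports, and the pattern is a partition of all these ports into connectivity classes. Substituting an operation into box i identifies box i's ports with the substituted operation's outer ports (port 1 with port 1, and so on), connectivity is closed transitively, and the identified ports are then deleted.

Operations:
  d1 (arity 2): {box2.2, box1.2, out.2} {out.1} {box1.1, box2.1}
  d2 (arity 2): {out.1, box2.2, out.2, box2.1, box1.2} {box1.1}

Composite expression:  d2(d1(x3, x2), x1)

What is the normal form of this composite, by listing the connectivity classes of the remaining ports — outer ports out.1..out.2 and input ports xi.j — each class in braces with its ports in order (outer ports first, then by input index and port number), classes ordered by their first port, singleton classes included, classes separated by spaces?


{out.1, out.2, x1.1, x1.2, x2.2, x3.2} {x2.1, x3.1}


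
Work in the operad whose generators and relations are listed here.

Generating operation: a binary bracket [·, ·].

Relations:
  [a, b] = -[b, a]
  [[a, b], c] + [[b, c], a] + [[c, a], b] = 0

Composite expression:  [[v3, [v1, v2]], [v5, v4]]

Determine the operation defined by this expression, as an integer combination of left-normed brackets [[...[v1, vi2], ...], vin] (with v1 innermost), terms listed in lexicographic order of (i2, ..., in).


[[[[v1, v2], v3], v4], v5] - [[[[v1, v2], v3], v5], v4]

Expand each bracket as ab - ba; the v1-initial words give the coefficients.
Composite bracket: [[v3, [v1, v2]], [v5, v4]]
Under [a, b] = ab - ba we get 16 signed associative words (2^4 = 16).
Collect the words opening with v1:
  sign of v1v2v3v4v5 is +1, so it contributes +[[[[v1, v2], v3], v4], v5]
  sign of v1v2v3v5v4 is -1, so it contributes -[[[[v1, v2], v3], v5], v4]


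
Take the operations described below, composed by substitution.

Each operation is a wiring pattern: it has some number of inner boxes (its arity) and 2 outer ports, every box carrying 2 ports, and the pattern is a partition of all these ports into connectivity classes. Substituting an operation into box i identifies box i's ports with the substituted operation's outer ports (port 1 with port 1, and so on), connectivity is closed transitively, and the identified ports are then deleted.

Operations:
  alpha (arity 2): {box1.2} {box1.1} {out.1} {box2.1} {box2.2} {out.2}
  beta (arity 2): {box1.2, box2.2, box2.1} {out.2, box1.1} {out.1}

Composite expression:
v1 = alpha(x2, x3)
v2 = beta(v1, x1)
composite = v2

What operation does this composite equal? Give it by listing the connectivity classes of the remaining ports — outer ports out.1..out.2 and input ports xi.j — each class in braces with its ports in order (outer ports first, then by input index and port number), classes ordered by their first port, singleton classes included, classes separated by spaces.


{out.1} {out.2} {x1.1, x1.2} {x2.1} {x2.2} {x3.1} {x3.2}

After gluing at beta, chains via deleted ports link the x-ports.
through alpha, on inputs (x2, x3): {out.1} {out.2} {x2.1} {x2.2} {x3.1} {x3.2} (out.j = stage outer ports)
through beta, on inputs (x2, x3, x1): {out.1} {out.2} {x1.1, x1.2} {x2.1} {x2.2} {x3.1} {x3.2} (out.j = stage outer ports)


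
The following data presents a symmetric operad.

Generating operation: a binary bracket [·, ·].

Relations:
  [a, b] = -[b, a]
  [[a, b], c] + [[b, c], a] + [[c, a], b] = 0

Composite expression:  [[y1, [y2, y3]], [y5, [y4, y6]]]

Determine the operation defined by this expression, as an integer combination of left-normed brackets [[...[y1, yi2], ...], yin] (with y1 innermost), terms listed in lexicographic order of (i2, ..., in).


-[[[[[y1, y2], y3], y4], y6], y5] + [[[[[y1, y2], y3], y5], y4], y6] - [[[[[y1, y2], y3], y5], y6], y4] + [[[[[y1, y2], y3], y6], y4], y5] + [[[[[y1, y3], y2], y4], y6], y5] - [[[[[y1, y3], y2], y5], y4], y6] + [[[[[y1, y3], y2], y5], y6], y4] - [[[[[y1, y3], y2], y6], y4], y5]

Left-normed coefficients sit on the y1-initial expansion words.
Composite bracket: [[y1, [y2, y3]], [y5, [y4, y6]]]
Each bracket splits as ab - ba, giving 32 signed words (2^5 = 32).
The y1-initial words carry the normal form:
  sign of y1y2y3y4y6y5 is -1, so it contributes -[[[[[y1, y2], y3], y4], y6], y5]
  sign of y1y2y3y5y4y6 is +1, so it contributes +[[[[[y1, y2], y3], y5], y4], y6]
  sign of y1y2y3y5y6y4 is -1, so it contributes -[[[[[y1, y2], y3], y5], y6], y4]
  sign of y1y2y3y6y4y5 is +1, so it contributes +[[[[[y1, y2], y3], y6], y4], y5]
  sign of y1y3y2y4y6y5 is +1, so it contributes +[[[[[y1, y3], y2], y4], y6], y5]
  sign of y1y3y2y5y4y6 is -1, so it contributes -[[[[[y1, y3], y2], y5], y4], y6]
  sign of y1y3y2y5y6y4 is +1, so it contributes +[[[[[y1, y3], y2], y5], y6], y4]
  sign of y1y3y2y6y4y5 is -1, so it contributes -[[[[[y1, y3], y2], y6], y4], y5]


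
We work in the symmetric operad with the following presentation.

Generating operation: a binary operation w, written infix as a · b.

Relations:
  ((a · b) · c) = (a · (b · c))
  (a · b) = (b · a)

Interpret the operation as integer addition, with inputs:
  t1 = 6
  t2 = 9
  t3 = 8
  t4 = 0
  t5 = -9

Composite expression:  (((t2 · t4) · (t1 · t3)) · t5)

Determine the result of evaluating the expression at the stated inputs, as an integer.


14

(t2 · t4) = 9
(t1 · t3) = 14
((t2 · t4) · (t1 · t3)) = 23
(((t2 · t4) · (t1 · t3)) · t5) = 14


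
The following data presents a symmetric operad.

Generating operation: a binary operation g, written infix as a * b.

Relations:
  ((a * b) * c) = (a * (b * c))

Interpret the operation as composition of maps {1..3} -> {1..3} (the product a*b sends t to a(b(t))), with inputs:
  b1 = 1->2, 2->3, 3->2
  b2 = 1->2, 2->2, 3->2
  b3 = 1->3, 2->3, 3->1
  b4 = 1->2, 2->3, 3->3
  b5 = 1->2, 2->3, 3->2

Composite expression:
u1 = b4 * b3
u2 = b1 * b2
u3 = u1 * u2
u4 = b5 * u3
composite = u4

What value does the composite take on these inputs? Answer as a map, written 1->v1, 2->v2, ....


1->3, 2->3, 3->3

(b4 * b3) = 1->3, 2->3, 3->2
(b1 * b2) = 1->3, 2->3, 3->3
((b4 * b3) * (b1 * b2)) = 1->2, 2->2, 3->2
(b5 * ((b4 * b3) * (b1 * b2))) = 1->3, 2->3, 3->3


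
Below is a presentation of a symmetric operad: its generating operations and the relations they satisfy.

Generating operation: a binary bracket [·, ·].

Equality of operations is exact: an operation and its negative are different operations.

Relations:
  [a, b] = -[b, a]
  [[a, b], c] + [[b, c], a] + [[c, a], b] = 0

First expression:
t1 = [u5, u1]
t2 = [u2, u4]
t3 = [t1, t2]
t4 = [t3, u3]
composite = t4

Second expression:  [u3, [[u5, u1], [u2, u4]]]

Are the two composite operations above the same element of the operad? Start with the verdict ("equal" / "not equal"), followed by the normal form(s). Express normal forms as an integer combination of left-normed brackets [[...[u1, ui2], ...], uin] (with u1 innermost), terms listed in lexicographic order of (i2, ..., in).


not equal — first -[[[[u1, u5], u2], u4], u3] + [[[[u1, u5], u4], u2], u3], second [[[[u1, u5], u2], u4], u3] - [[[[u1, u5], u4], u2], u3]

Reducing the first expression gives -[[[[u1, u5], u2], u4], u3] + [[[[u1, u5], u4], u2], u3]
Reducing the second expression gives [[[[u1, u5], u2], u4], u3] - [[[[u1, u5], u4], u2], u3]
They disagree, so not equal.


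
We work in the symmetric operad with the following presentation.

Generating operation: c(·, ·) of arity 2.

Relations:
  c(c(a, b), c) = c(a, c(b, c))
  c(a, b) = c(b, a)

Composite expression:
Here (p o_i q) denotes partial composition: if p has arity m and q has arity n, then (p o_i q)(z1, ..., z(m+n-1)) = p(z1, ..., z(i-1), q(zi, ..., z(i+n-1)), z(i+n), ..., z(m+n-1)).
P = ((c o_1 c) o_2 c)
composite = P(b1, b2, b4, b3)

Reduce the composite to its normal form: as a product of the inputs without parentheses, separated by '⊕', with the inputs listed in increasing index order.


b1 ⊕ b2 ⊕ b3 ⊕ b4

Reordering under c is free, so list the b-inputs canonically.
c(b2, b4) collapses to b2 ⊕ b4
c(b1, c(b2, b4)) collapses to b1 ⊕ b2 ⊕ b4
c(c(b1, c(b2, b4)), b3) collapses to b1 ⊕ b2 ⊕ b4 ⊕ b3
reordering the factors by index: b1 ⊕ b2 ⊕ b3 ⊕ b4


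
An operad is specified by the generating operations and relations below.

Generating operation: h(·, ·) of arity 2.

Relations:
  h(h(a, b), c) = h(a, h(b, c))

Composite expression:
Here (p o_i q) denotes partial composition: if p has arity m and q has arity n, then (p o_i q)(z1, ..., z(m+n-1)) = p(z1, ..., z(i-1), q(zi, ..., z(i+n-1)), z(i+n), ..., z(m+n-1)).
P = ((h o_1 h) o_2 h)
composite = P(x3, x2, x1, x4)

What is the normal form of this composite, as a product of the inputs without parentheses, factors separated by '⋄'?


x3 ⋄ x2 ⋄ x1 ⋄ x4

Associativity of h dissolves the nesting; only the x-input order survives.
h(x2, x1) linearizes to x2 ⋄ x1
h(x3, h(x2, x1)) linearizes to x3 ⋄ x2 ⋄ x1
h(h(x3, h(x2, x1)), x4) linearizes to x3 ⋄ x2 ⋄ x1 ⋄ x4


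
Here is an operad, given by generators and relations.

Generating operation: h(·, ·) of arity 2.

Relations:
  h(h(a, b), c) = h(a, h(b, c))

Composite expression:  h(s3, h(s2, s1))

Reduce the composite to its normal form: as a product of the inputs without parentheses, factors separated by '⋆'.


s3 ⋆ s2 ⋆ s1

Associativity of h dissolves the nesting; only the s-input order survives.
h(s2, s1) spells out as s2 ⋆ s1
h(s3, h(s2, s1)) spells out as s3 ⋆ s2 ⋆ s1


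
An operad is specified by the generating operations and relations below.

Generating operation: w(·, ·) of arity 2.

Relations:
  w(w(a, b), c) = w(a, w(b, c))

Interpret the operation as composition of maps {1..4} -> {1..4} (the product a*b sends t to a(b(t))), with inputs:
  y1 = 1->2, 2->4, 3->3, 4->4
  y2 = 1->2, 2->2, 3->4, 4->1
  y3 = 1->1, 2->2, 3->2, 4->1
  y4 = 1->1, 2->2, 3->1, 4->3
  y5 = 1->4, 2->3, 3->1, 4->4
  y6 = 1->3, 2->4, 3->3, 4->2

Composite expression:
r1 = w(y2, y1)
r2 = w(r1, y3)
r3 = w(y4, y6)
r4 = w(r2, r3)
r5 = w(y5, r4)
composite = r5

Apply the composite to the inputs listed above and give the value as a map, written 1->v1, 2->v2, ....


w(y2, y1) = 1->2, 2->1, 3->4, 4->1
w(w(y2, y1), y3) = 1->2, 2->1, 3->1, 4->2
w(y4, y6) = 1->1, 2->3, 3->1, 4->2
w(w(w(y2, y1), y3), w(y4, y6)) = 1->2, 2->1, 3->2, 4->1
w(y5, w(w(w(y2, y1), y3), w(y4, y6))) = 1->3, 2->4, 3->3, 4->4

1->3, 2->4, 3->3, 4->4


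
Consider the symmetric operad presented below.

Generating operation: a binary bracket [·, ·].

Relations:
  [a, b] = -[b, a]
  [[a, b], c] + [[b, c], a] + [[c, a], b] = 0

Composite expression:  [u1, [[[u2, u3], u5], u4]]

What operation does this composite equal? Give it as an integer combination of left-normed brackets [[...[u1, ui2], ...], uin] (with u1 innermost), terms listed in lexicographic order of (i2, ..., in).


[[[[u1, u2], u3], u5], u4] - [[[[u1, u3], u2], u5], u4] - [[[[u1, u4], u2], u3], u5] + [[[[u1, u4], u3], u2], u5] + [[[[u1, u4], u5], u2], u3] - [[[[u1, u4], u5], u3], u2] - [[[[u1, u5], u2], u3], u4] + [[[[u1, u5], u3], u2], u4]


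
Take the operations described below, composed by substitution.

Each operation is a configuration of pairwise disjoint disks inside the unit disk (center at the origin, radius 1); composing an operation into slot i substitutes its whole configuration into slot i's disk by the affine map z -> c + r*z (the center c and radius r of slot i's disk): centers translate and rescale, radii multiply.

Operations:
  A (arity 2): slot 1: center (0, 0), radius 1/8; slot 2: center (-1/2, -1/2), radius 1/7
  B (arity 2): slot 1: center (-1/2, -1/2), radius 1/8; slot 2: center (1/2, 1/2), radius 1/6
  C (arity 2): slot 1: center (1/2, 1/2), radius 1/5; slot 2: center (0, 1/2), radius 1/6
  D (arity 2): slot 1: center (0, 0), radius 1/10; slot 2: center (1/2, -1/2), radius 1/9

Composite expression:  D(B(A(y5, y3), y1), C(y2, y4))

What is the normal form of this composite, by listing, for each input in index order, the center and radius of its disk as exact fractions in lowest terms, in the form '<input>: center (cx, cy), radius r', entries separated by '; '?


y1: center (1/20, 1/20), radius 1/60; y2: center (5/9, -4/9), radius 1/45; y3: center (-9/160, -9/160), radius 1/560; y4: center (1/2, -4/9), radius 1/54; y5: center (-1/20, -1/20), radius 1/640

Affine substitution under D: radii multiply and y-centers shift.
input y5: applying the 3 nested substitutions gives center (-1/20, -1/20), radius 1/640
input y3: applying the 3 nested substitutions gives center (-9/160, -9/160), radius 1/560
input y1: applying the 2 nested substitutions gives center (1/20, 1/20), radius 1/60
input y2: applying the 2 nested substitutions gives center (5/9, -4/9), radius 1/45
input y4: applying the 2 nested substitutions gives center (1/2, -4/9), radius 1/54


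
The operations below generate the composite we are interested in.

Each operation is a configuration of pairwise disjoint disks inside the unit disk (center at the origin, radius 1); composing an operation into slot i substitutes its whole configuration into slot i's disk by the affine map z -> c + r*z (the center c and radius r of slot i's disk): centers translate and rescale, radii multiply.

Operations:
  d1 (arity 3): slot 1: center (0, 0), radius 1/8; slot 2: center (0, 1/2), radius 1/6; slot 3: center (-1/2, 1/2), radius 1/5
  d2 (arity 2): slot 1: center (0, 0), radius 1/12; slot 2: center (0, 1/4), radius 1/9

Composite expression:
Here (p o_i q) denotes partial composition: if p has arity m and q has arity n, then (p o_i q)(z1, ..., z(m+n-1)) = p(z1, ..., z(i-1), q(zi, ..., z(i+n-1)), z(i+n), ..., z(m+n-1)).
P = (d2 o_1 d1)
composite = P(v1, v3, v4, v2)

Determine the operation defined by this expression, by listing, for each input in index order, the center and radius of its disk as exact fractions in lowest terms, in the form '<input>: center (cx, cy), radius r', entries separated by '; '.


v1: center (0, 0), radius 1/96; v2: center (0, 1/4), radius 1/9; v3: center (0, 1/24), radius 1/72; v4: center (-1/24, 1/24), radius 1/60

Below d2, radii multiply path by path; the v-disk centers shift.
for v1, the 2-step affine chain lands on center (0, 0), radius 1/96
for v3, the 2-step affine chain lands on center (0, 1/24), radius 1/72
for v4, the 2-step affine chain lands on center (-1/24, 1/24), radius 1/60
for v2, the 1-step affine chain lands on center (0, 1/4), radius 1/9


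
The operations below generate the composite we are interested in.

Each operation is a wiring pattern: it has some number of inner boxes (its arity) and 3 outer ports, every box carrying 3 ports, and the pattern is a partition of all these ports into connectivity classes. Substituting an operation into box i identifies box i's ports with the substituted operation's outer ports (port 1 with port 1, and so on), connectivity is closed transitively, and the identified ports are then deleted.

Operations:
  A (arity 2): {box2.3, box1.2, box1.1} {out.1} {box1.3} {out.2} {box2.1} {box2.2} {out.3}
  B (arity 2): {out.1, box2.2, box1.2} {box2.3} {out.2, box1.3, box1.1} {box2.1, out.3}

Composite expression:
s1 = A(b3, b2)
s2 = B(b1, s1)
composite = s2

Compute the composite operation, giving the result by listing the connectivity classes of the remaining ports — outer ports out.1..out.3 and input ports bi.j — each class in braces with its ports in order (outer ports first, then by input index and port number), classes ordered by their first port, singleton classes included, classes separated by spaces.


{out.1, b1.2} {out.2, b1.1, b1.3} {out.3} {b2.1} {b2.2} {b2.3, b3.1, b3.2} {b3.3}

Reachability decides: close wires over B-identified ports.
stage A: inputs (b3, b2), connectivity {out.1} {out.2} {out.3} {b2.1} {b2.2} {b2.3, b3.1, b3.2} {b3.3}, out.j its boundary
stage B: inputs (b1, b3, b2), connectivity {out.1, b1.2} {out.2, b1.1, b1.3} {out.3} {b2.1} {b2.2} {b2.3, b3.1, b3.2} {b3.3}, out.j its boundary


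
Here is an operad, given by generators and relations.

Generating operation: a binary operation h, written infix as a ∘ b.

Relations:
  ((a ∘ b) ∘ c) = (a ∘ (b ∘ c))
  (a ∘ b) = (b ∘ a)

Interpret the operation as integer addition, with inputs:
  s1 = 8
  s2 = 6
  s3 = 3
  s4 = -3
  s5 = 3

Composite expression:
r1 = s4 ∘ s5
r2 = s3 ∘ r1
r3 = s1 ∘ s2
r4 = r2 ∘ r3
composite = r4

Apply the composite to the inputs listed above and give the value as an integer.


(s4 ∘ s5) = 0
(s3 ∘ (s4 ∘ s5)) = 3
(s1 ∘ s2) = 14
((s3 ∘ (s4 ∘ s5)) ∘ (s1 ∘ s2)) = 17

17


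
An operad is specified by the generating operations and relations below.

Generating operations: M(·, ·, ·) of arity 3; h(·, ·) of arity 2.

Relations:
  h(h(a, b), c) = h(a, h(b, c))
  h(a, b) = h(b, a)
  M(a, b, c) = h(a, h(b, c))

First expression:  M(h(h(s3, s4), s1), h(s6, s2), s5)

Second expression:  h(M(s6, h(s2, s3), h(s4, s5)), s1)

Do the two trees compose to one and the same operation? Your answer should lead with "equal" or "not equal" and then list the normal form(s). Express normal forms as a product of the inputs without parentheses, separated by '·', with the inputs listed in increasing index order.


equal; the common form is s1 · s2 · s3 · s4 · s5 · s6


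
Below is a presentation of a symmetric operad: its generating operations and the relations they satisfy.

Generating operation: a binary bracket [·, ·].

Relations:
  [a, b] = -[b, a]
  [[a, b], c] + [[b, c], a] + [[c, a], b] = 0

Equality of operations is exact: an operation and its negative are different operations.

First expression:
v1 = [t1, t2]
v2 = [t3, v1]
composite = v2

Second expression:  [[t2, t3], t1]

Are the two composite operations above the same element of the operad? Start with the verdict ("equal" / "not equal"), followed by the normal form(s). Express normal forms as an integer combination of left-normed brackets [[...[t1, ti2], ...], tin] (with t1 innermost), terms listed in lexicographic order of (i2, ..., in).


not equal — first -[[t1, t2], t3], second -[[t1, t2], t3] + [[t1, t3], t2]

The first expression reduces to -[[t1, t2], t3]
The second expression reduces to -[[t1, t2], t3] + [[t1, t3], t2]
They disagree, so not equal.


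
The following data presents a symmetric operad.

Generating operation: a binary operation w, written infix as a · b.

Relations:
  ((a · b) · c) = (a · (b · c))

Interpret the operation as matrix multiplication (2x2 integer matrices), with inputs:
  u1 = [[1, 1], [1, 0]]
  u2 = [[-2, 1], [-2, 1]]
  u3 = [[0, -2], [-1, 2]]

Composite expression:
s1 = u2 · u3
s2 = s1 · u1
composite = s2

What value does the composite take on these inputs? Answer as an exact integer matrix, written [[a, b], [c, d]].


[[5, -1], [5, -1]]


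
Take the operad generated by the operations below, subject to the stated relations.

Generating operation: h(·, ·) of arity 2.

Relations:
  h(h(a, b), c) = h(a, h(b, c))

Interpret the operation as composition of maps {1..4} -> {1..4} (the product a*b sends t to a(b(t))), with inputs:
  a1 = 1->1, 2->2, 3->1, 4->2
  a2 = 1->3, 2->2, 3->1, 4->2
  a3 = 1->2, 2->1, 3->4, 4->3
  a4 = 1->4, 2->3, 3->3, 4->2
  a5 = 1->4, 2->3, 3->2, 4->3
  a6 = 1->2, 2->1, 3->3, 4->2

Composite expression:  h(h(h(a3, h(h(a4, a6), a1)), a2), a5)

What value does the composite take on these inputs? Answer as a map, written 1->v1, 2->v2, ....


1->3, 2->4, 3->3, 4->4


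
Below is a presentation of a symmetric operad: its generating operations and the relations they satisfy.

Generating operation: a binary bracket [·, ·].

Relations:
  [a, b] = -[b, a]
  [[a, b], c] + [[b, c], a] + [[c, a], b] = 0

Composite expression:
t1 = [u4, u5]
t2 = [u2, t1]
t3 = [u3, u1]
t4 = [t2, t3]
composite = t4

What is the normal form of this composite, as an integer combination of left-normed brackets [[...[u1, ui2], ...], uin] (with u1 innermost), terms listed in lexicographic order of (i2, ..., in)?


[[[[u1, u3], u2], u4], u5] - [[[[u1, u3], u2], u5], u4] - [[[[u1, u3], u4], u5], u2] + [[[[u1, u3], u5], u4], u2]

Left-normed coefficients sit on the u1-initial expansion words.
Composite bracket: [[u2, [u4, u5]], [u3, u1]]
Expanding via [a, b] = ab - ba: 16 signed words (2^4 = 16).
Collect the words opening with u1:
  the word u1u3u2u4u5 carries sign +1 and contributes +[[[[u1, u3], u2], u4], u5]
  the word u1u3u2u5u4 carries sign -1 and contributes -[[[[u1, u3], u2], u5], u4]
  the word u1u3u4u5u2 carries sign -1 and contributes -[[[[u1, u3], u4], u5], u2]
  the word u1u3u5u4u2 carries sign +1 and contributes +[[[[u1, u3], u5], u4], u2]


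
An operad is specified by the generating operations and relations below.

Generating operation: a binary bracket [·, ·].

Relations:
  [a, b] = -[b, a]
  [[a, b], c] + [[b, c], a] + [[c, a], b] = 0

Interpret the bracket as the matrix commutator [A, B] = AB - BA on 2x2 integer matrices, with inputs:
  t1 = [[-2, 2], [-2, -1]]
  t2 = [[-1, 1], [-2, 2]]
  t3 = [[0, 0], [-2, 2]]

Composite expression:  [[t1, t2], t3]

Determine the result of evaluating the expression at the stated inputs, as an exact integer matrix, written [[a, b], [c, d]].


[t1, t2] = [[-2, 5], [4, 2]]
[[t1, t2], t3] = [[-10, 10], [-16, 10]]

[[-10, 10], [-16, 10]]


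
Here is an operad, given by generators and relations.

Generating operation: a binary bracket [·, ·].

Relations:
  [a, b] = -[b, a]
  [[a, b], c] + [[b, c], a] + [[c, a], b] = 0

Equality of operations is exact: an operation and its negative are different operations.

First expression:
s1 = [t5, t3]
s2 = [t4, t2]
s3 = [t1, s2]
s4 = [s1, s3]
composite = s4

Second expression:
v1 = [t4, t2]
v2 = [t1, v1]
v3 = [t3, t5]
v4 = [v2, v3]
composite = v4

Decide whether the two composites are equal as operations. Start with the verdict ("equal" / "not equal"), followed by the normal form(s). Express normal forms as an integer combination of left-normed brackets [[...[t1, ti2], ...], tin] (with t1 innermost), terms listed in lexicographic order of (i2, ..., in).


equal: each reduces to -[[[[t1, t2], t4], t3], t5] + [[[[t1, t2], t4], t5], t3] + [[[[t1, t4], t2], t3], t5] - [[[[t1, t4], t2], t5], t3]

In normal form, the first expression is -[[[[t1, t2], t4], t3], t5] + [[[[t1, t2], t4], t5], t3] + [[[[t1, t4], t2], t3], t5] - [[[[t1, t4], t2], t5], t3]
In normal form, the second expression is -[[[[t1, t2], t4], t3], t5] + [[[[t1, t2], t4], t5], t3] + [[[[t1, t4], t2], t3], t5] - [[[[t1, t4], t2], t5], t3]
Identical normal forms: equal.


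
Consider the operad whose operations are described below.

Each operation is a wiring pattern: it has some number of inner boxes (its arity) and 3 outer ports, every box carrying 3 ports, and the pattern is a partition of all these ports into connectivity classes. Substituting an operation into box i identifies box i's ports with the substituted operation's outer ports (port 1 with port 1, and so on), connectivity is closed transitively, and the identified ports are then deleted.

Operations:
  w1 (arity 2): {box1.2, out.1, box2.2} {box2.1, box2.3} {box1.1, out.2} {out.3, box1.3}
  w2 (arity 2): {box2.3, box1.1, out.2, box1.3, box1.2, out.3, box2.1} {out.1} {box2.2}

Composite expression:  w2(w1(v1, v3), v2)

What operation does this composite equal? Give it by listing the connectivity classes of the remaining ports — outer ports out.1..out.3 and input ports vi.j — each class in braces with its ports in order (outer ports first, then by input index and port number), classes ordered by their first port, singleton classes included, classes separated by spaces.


{out.1} {out.2, out.3, v1.1, v1.2, v1.3, v2.1, v2.3, v3.2} {v2.2} {v3.1, v3.3}


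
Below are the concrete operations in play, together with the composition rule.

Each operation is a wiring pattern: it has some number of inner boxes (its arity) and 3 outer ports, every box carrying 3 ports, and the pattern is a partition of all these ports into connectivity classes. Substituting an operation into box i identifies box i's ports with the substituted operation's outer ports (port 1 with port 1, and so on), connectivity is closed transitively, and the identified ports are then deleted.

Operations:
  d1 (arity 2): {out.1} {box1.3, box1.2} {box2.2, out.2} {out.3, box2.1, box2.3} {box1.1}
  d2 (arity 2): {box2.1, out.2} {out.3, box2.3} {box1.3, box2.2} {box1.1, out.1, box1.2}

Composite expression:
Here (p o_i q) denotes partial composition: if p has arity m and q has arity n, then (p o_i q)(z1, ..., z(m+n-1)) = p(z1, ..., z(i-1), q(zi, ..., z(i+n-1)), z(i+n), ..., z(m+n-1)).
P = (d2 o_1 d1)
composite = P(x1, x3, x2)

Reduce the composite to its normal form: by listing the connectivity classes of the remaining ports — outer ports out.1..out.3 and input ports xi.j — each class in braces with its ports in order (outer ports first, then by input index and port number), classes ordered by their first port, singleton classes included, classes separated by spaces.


{out.1, x3.2} {out.2, x2.1} {out.3, x2.3} {x1.1} {x1.2, x1.3} {x2.2, x3.1, x3.3}

After gluing at d2, chains via deleted ports link the x-ports.
after d1, the pattern on (x1, x3) reads {out.1} {out.2, x3.2} {out.3, x3.1, x3.3} {x1.1} {x1.2, x1.3} (out.j = its outer ports)
after d2, the pattern on (x1, x3, x2) reads {out.1, x3.2} {out.2, x2.1} {out.3, x2.3} {x1.1} {x1.2, x1.3} {x2.2, x3.1, x3.3} (out.j = its outer ports)


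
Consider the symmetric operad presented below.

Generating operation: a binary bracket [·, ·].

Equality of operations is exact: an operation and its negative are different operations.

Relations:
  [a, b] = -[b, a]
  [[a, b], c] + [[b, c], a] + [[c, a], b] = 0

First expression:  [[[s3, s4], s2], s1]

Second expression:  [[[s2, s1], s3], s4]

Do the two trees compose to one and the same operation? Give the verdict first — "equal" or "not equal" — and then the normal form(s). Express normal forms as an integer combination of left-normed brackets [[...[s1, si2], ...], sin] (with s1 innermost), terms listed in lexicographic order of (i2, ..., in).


not equal; the first gives [[[s1, s2], s3], s4] - [[[s1, s2], s4], s3] - [[[s1, s3], s4], s2] + [[[s1, s4], s3], s2] and the second -[[[s1, s2], s3], s4]


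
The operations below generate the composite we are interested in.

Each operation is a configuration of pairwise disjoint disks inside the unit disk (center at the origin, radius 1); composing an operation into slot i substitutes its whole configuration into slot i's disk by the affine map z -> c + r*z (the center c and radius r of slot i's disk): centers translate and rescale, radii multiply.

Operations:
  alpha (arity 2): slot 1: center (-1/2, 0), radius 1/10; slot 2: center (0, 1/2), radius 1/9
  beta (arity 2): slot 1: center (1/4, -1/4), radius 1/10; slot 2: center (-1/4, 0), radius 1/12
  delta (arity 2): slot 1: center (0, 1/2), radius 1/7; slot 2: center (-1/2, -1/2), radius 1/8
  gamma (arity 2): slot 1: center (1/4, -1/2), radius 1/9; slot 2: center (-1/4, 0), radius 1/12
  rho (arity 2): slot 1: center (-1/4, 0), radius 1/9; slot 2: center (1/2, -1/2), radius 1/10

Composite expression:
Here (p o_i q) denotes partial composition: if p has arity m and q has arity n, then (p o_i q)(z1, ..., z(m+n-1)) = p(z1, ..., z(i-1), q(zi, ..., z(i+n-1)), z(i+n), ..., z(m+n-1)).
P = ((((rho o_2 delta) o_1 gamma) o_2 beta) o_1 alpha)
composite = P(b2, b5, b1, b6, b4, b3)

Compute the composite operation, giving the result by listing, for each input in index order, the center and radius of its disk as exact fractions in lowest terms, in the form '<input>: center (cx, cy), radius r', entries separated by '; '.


b1: center (-119/432, -1/432), radius 1/1080; b2: center (-37/162, -1/18), radius 1/810; b3: center (9/20, -11/20), radius 1/80; b4: center (1/2, -9/20), radius 1/70; b5: center (-2/9, -4/81), radius 1/729; b6: center (-121/432, 0), radius 1/1296

Below rho, radii multiply path by path; the b-disk centers shift.
tracing b2 down its 3-map path: center (-37/162, -1/18), radius 1/810
tracing b5 down its 3-map path: center (-2/9, -4/81), radius 1/729
tracing b1 down its 3-map path: center (-119/432, -1/432), radius 1/1080
tracing b6 down its 3-map path: center (-121/432, 0), radius 1/1296
tracing b4 down its 2-map path: center (1/2, -9/20), radius 1/70
tracing b3 down its 2-map path: center (9/20, -11/20), radius 1/80
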